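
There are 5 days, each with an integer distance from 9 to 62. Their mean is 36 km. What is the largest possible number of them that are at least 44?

The total is 5 × 36 = 180.
With k values at 44 or above and the rest at least 9, the sum is at least 45 + 35k.
Since the sum is 180, we need 35k ≤ 135, i.e. k ≤ 3.
k = 3 is achieved by 3 values at 44 and 2 at 9, total 150; add 30 to one value (staying below 44) to reach 180.

3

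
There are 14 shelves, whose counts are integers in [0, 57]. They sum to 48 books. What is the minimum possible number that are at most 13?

If only k of them are at most 13, the other 14 − k are at least 14, so the total is at least (14 − k)·14 + k·0.
This is ≤ 48, so (14 − k)·14 + 0k ≤ 48, which gives k ≥ 11.
Exactly 11 works: 11 values at 0 and 3 at 14 total 42; raise one of the low values by 6 (still ≤ 13) to hit 48.

11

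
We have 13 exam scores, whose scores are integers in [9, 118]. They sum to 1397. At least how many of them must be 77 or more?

10

If only k of them are at least 77, the other 13 − k are at most 76, so the total is at most k·118 + (13 − k)·76.
This must reach 1397, so k·118 + (13 − k)·76 ≥ 1397, giving k ≥ 10.
Exactly 10 works: 10 values at 118 and 3 at 76 total 1408; lower one of the high values by 11 (still ≥ 77) to hit 1397.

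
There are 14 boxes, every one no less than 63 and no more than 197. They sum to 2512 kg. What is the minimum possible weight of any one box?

To make one box as small as possible, make the other 13 as large as possible.
The other 13 can take up 13 × 197 = 2561 ≥ 2512 − 63, so one box can sit at its floor of 63.
Achievable: one at 63 and the other 13 totalling 2449, which fits since 13 × 63 ≤ 2449 ≤ 13 × 197.

63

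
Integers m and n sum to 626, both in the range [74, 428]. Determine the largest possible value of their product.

97969

With m + n fixed, mn peaks when the two are closest together.
Taking m = 313 and n = 313 (both in [74, 428]) gives mn = 97969.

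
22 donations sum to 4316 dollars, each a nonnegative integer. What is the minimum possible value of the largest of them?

197

The average is 4316/22 > 196, so not all 22 can be 196 or less; the largest is ≥ 197.
Achievable: 4 of them at 197 and 18 at 196 total 4316.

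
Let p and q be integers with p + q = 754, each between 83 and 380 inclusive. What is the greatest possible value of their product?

For a fixed sum, the product pq is largest when p and q are as close as possible.
Taking p = 377 and q = 377 (both in [83, 380]) gives pq = 142129.

142129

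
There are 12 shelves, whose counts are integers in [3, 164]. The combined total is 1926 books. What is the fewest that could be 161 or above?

2

If only k of them are at least 161, the other 12 − k are at most 160, so the total is at most k·164 + (12 − k)·160.
This must reach 1926, so k·164 + (12 − k)·160 ≥ 1926, giving k ≥ 2.
Exactly 2 works: 2 values at 164 and 10 at 160 total 1928; lower one of the high values by 2 (still ≥ 161) to hit 1926.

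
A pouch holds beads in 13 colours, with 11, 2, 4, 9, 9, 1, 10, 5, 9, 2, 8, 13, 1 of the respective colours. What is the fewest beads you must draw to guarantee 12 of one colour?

In the worst case you take as many as possible of each colour without reaching 12: 11 + 2 + 4 + 9 + 9 + 1 + 10 + 5 + 9 + 2 + 8 + 11 + 1 = 82.
The next one must give 12 of some colour, so 82 + 1 = 83.

83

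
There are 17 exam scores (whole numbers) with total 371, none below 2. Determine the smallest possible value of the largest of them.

22

The 17 values sum to 371, so their maximum is at least ⌈371/17⌉ = 22.
Equality holds with 14 values of 22 and 3 values of 21.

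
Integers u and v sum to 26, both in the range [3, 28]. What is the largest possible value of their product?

uv = u(26 − u) is maximized when u is as near 26/2 as the bounds allow.
Taking u = 13 and v = 13 (both in [3, 28]) gives uv = 169.

169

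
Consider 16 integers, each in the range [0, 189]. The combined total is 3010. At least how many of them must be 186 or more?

13

Suppose at most 16 − j of them reach 186; then j values are ≤ 185 and the rest ≤ 189.
The total is then ≤ 185·j + 189·(16 − j) = 3024 − 4j. For this to be ≥ 3010 we need j ≤ 3, so at least 16 − 3 = 13 must reach 186.
Exactly 13 works: 13 values at 189 and 3 at 185 total 3012; lower one of the high values by 2 (still ≥ 186) to hit 3010.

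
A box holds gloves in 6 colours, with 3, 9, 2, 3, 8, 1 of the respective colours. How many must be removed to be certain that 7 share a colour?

In the worst case you take as many as possible of each colour without reaching 7: 3 + 6 + 2 + 3 + 6 + 1 = 21.
The next one must give 7 of some colour, so 21 + 1 = 22.

22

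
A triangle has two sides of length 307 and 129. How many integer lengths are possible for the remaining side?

The triangle inequality gives |307 − 129| < c < 307 + 129, i.e. 178 < c < 436.
So c can be any integer from 179 to 435: 257 values.

257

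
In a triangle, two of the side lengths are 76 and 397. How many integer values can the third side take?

The triangle inequality gives |76 − 397| < c < 76 + 397, i.e. 321 < c < 473.
So c can be any integer from 322 to 472: 151 values.

151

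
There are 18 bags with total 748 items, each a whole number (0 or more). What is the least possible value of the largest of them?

42

The average is 748/18 > 41, so not all 18 can be 41 or less; the largest is ≥ 42.
Achievable: 10 of them at 42 and 8 at 41 total 748.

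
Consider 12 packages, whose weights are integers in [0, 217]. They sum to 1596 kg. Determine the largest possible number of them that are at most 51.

Suppose k of them are at most 51. Those contribute at most 51 each and the rest at most 217 each.
So the total is at most 51k + 217(12 − k) = 2604 − 166k. This must still be ≥ 1596, so k ≤ 6.
k = 6 is achieved by 6 values at 51 and 6 at 217, total 1608; lower one of the 217's by 12 (still > 51) to reach 1596.

6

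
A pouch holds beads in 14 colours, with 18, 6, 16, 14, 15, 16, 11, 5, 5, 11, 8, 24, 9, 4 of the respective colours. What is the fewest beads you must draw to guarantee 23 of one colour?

In the worst case you take as many as possible of each colour without reaching 23: 18 + 6 + 16 + 14 + 15 + 16 + 11 + 5 + 5 + 11 + 8 + 22 + 9 + 4 = 160.
The next one must give 23 of some colour, so 160 + 1 = 161.

161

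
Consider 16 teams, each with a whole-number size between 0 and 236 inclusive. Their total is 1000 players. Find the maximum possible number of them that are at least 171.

Suppose k of them are at least 171. Those contribute at least 171 each and the other 16 − k at least 0 each.
So the total is at least 171k + 0(16 − k) = 0 + 171k. This must be ≤ 1000, giving k ≤ 5.
k = 5 is achieved by 5 values at 171 and 11 at 0, total 855; add 145 to one value (staying below 171) to reach 1000.

5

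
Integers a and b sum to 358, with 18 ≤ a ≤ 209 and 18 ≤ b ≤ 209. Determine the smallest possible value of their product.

For a fixed sum, ab is smallest when a and b are as far apart as possible.
The extreme feasible split is a = 149, b = 209, giving ab = 31141.

31141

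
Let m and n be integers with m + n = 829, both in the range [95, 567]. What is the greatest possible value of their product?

171810

mn = m(829 − m) is maximized when m is as near 829/2 as the bounds allow.
Taking m = 414 and n = 415 (both in [95, 567]) gives mn = 171810.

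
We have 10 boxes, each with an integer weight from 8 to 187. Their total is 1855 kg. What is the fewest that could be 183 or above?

Suppose at most 10 − j of them reach 183; then j values are ≤ 182 and the rest ≤ 187.
The total is then ≤ 182·j + 187·(10 − j) = 1870 − 5j. For this to be ≥ 1855 we need j ≤ 3, so at least 10 − 3 = 7 must reach 183.
Exactly 7 works: 7 values at 187 and 3 at 182 total 1855.

7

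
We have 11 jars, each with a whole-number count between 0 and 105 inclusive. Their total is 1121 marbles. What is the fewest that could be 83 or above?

10

Suppose at most 11 − j of them reach 83; then j values are ≤ 82 and the rest ≤ 105.
The total is then ≤ 82·j + 105·(11 − j) = 1155 − 23j. For this to be ≥ 1121 we need j ≤ 1, so at least 11 − 1 = 10 must reach 83.
Exactly 10 works: 10 values at 105 and 1 at 82 total 1132; lower one of the high values by 11 (still ≥ 83) to hit 1121.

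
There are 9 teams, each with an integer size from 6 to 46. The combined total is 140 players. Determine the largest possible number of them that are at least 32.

Suppose k of them are at least 32. Those contribute at least 32 each and the other 9 − k at least 6 each.
So the total is at least 32k + 6(9 − k) = 54 + 26k. This must be ≤ 140, giving k ≤ 3.
k = 3 is achieved by 3 values at 32 and 6 at 6, total 132; add 8 to one value (staying below 32) to reach 140.

3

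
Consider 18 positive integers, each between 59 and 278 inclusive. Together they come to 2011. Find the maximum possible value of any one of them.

278

To make one integer as large as possible, make the other 17 as small as possible.
The other 17 contribute at least 17 × 59 = 1003, leaving at most 2011 − 1003 = 1008.
But each integer is capped at 278, so the maximum is 278.
Achievable: one at 278 and the other 17 totalling 1733, which fits since 17 × 59 ≤ 1733 ≤ 17 × 278.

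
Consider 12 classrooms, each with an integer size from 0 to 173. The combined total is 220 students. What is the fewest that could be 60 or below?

9

Let j be the number exceeding 60. Then the total is ≥ 61·j + 0·(12 − j) = 0 + 61j.
So 61j ≤ 220 and j ≤ 3; hence at least 12 − 3 = 9 are ≤ 60.
Exactly 9 works: 9 values at 0 and 3 at 61 total 183; raise one of the low values by 37 (still ≤ 60) to hit 220.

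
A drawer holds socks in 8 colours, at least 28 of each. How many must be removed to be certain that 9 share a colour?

You could draw 8 of every colour without reaching 9 of any — 64 in all.
One more forces 9 of some colour, so 64 + 1 = 65.

65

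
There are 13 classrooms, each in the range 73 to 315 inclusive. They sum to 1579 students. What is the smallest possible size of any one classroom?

To make one classroom as small as possible, make the other 12 as large as possible.
The other 12 can take up 12 × 315 = 3780 ≥ 1579 − 73, so one classroom can sit at its floor of 73.
Achievable: one at 73 and the other 12 totalling 1506, which fits since 12 × 73 ≤ 1506 ≤ 12 × 315.

73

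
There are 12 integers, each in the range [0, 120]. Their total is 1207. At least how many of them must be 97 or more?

3

If only k of them are at least 97, the other 12 − k are at most 96, so the total is at most k·120 + (12 − k)·96.
This must reach 1207, so k·120 + (12 − k)·96 ≥ 1207, giving k ≥ 3.
Exactly 3 works: 3 values at 120 and 9 at 96 total 1224; lower one of the high values by 17 (still ≥ 97) to hit 1207.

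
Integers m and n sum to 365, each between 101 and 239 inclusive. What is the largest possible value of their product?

33306

For a fixed sum, the product mn is largest when m and n are as close as possible.
Taking m = 182 and n = 183 (both in [101, 239]) gives mn = 33306.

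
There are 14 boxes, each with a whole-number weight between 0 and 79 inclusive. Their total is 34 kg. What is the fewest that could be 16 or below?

12

Let j be the number exceeding 16. Then the total is ≥ 17·j + 0·(14 − j) = 0 + 17j.
So 17j ≤ 34 and j ≤ 2; hence at least 14 − 2 = 12 are ≤ 16.
Exactly 12 works: 12 values at 0 and 2 at 17 total 34.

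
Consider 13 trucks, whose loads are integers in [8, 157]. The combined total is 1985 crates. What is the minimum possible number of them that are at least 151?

Suppose at most 13 − j of them reach 151; then j values are ≤ 150 and the rest ≤ 157.
The total is then ≤ 150·j + 157·(13 − j) = 2041 − 7j. For this to be ≥ 1985 we need j ≤ 8, so at least 13 − 8 = 5 must reach 151.
Exactly 5 works: 5 values at 157 and 8 at 150 total 1985.

5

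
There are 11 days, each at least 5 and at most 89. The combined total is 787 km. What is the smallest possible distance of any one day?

5

Minimizing one value means maximizing the remaining 10.
The other 10 can take up 10 × 89 = 890 ≥ 787 − 5, so one day can sit at its floor of 5.
Achievable: one at 5 and the other 10 totalling 782, which fits since 10 × 5 ≤ 782 ≤ 10 × 89.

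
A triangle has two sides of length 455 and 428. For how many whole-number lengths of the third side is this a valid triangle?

855

The triangle inequality gives |455 − 428| < c < 455 + 428, i.e. 27 < c < 883.
So c can be any integer from 28 to 882: 855 values.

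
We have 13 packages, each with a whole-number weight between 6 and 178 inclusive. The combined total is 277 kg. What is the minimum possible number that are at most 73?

11

Let j be the number exceeding 73. Then the total is ≥ 74·j + 6·(13 − j) = 78 + 68j.
So 68j ≤ 199 and j ≤ 2; hence at least 13 − 2 = 11 are ≤ 73.
Exactly 11 works: 11 values at 6 and 2 at 74 total 214; raise one of the low values by 63 (still ≤ 73) to hit 277.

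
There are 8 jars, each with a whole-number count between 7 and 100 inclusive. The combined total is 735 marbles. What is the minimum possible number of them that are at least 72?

6

Each value short of 72 is at most 71, costing at least 100 − 71 = 29 against the maximum total of 800.
We can afford to lose at most 800 − 735 = 65, so at most ⌊65/29⌋ = 2 fall short, and at least 6 are ≥ 72.
Exactly 6 works: 6 values at 100 and 2 at 71 total 742; lower one of the high values by 7 (still ≥ 72) to hit 735.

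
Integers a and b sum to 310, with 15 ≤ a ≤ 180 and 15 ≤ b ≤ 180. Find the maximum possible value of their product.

24025

With a + b fixed, ab peaks when the two are closest together.
Taking a = 155 and b = 155 (both in [15, 180]) gives ab = 24025.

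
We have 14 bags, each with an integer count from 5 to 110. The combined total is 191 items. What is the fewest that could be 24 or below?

Each value above 24 is at least 25, contributing at least 25 − 5 = 20 above the floor 5.
The sum exceeds the floor total 70 by 121, so at most ⌊121/20⌋ = 6 exceed 24, and at least 8 are ≤ 24.
Exactly 8 works: 8 values at 5 and 6 at 25 total 190; raise one of the low values by 1 (still ≤ 24) to hit 191.

8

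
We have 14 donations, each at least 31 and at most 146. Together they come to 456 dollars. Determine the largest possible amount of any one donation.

53

Maximizing one value means minimizing the remaining 13.
The other 13 contribute at least 13 × 31 = 403, leaving at most 456 − 403 = 53.
Since 53 ≤ 146, this is achievable: one at 53 and 13 at 31.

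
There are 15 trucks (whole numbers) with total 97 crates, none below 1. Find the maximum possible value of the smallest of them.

If every one of the 15 were at least 7, the total would be at least 15 × 7 = 105 > 97.
Taking 8 copies of 6 and 7 copies of 7 gives exactly 97, so 6 is attained.

6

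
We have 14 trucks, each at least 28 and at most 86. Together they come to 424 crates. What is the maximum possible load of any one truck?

60

Maximizing one value means minimizing the remaining 13.
The other 13 contribute at least 13 × 28 = 364, leaving at most 424 − 364 = 60.
Since 60 ≤ 86, this is achievable: one at 60 and 13 at 28.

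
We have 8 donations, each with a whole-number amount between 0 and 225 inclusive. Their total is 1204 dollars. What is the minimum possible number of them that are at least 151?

1

If only k of them are at least 151, the other 8 − k are at most 150, so the total is at most k·225 + (8 − k)·150.
This must reach 1204, so k·225 + (8 − k)·150 ≥ 1204, giving k ≥ 1.
Exactly 1 works: 1 value at 225 and 7 at 150 total 1275; lower one of the high values by 71 (still ≥ 151) to hit 1204.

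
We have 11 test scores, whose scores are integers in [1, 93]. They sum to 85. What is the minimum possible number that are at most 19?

8

Let j be the number exceeding 19. Then the total is ≥ 20·j + 1·(11 − j) = 11 + 19j.
So 19j ≤ 74 and j ≤ 3; hence at least 11 − 3 = 8 are ≤ 19.
Exactly 8 works: 8 values at 1 and 3 at 20 total 68; raise one of the low values by 17 (still ≤ 19) to hit 85.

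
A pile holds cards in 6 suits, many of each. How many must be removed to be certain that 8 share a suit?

43

You could draw 7 of every suit without reaching 8 of any — 42 in all.
One more forces 8 of some suit, so 42 + 1 = 43.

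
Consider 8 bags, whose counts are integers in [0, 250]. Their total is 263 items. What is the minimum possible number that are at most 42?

Let j be the number exceeding 42. Then the total is ≥ 43·j + 0·(8 − j) = 0 + 43j.
So 43j ≤ 263 and j ≤ 6; hence at least 8 − 6 = 2 are ≤ 42.
Exactly 2 works: 2 values at 0 and 6 at 43 total 258; raise one of the low values by 5 (still ≤ 42) to hit 263.

2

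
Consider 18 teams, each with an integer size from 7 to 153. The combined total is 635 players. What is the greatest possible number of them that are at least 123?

Suppose k of them are at least 123. Those contribute at least 123 each and the other 18 − k at least 7 each.
So the total is at least 123k + 7(18 − k) = 126 + 116k. This must be ≤ 635, giving k ≤ 4.
k = 4 is achieved by 4 values at 123 and 14 at 7, total 590; add 45 to one value (staying below 123) to reach 635.

4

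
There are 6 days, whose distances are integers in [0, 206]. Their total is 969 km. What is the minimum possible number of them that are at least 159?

1

Suppose at most 6 − j of them reach 159; then j values are ≤ 158 and the rest ≤ 206.
The total is then ≤ 158·j + 206·(6 − j) = 1236 − 48j. For this to be ≥ 969 we need j ≤ 5, so at least 6 − 5 = 1 must reach 159.
Exactly 1 works: 1 value at 206 and 5 at 158 total 996; lower one of the high values by 27 (still ≥ 159) to hit 969.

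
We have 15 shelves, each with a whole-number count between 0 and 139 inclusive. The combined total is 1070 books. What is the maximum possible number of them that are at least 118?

If k of the values are ≥ 118, the total is ≥ 118k + 0(15 − k).
Setting 118k + 0(15 − k) ≤ 1070 gives 118k ≤ 1070, so k ≤ 9.
k = 9 is achieved by 9 values at 118 and 6 at 0, total 1062; add 8 to one value (staying below 118) to reach 1070.

9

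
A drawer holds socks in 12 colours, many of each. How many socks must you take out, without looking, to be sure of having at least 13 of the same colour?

145

In the worst case you draw 12 of each of the 12 colours: 12 × 12 = 144.
One more forces 13 of some colour, so 144 + 1 = 145.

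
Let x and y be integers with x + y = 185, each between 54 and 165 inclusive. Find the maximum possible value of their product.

8556

With x + y fixed, xy peaks when the two are closest together.
Taking x = 92 and y = 93 (both in [54, 165]) gives xy = 8556.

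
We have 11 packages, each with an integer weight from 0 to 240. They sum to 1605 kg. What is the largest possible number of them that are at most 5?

Each value at 5 or below falls at least 240 − 5 = 235 short of the ceiling 240.
The ceiling total is 11 × 240 = 2640, and we need 1605, so at most ⌊(2640 − 1605)/235⌋ = 4 can be that low.
k = 4 is achieved by 4 values at 5 and 7 at 240, total 1700; lower one of the 240's by 95 (still > 5) to reach 1605.

4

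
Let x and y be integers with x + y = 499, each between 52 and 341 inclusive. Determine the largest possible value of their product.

62250

With x + y fixed, xy peaks when the two are closest together.
Taking x = 249 and y = 250 (both in [52, 341]) gives xy = 62250.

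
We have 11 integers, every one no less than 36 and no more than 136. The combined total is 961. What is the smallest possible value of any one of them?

36

Minimizing one value means maximizing the remaining 10.
The other 10 can take up 10 × 136 = 1360 ≥ 961 − 36, so one integer can sit at its floor of 36.
Achievable: one at 36 and the other 10 totalling 925, which fits since 10 × 36 ≤ 925 ≤ 10 × 136.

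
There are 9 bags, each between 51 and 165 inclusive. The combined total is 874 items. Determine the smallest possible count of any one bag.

51

To make one bag as small as possible, make the other 8 as large as possible.
The other 8 can take up 8 × 165 = 1320 ≥ 874 − 51, so one bag can sit at its floor of 51.
Achievable: one at 51 and the other 8 totalling 823, which fits since 8 × 51 ≤ 823 ≤ 8 × 165.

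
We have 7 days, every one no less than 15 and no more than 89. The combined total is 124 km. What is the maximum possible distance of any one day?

To make one day as large as possible, make the other 6 as small as possible.
The other 6 contribute at least 6 × 15 = 90, leaving at most 124 − 90 = 34.
Since 34 ≤ 89, this is achievable: one at 34 and 6 at 15.

34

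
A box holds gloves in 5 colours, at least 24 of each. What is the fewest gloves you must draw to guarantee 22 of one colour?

You could draw 21 of every colour without reaching 22 of any — 105 in all.
One more forces 22 of some colour, so 105 + 1 = 106.

106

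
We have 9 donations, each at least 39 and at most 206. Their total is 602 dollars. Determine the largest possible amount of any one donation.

206

To make one donation as large as possible, make the other 8 as small as possible.
The other 8 contribute at least 8 × 39 = 312, leaving at most 602 − 312 = 290.
But each donation is capped at 206, so the maximum is 206.
Achievable: one at 206 and the other 8 totalling 396, which fits since 8 × 39 ≤ 396 ≤ 8 × 206.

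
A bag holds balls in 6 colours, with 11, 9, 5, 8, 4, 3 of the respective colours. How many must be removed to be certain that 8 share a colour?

34

In the worst case you take as many as possible of each colour without reaching 8: 7 + 7 + 5 + 7 + 4 + 3 = 33.
The next one must give 8 of some colour, so 33 + 1 = 34.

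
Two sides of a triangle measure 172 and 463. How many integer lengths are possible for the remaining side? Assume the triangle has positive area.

The triangle inequality gives |172 − 463| < c < 172 + 463, i.e. 291 < c < 635.
So c can be any integer from 292 to 634: 343 values.

343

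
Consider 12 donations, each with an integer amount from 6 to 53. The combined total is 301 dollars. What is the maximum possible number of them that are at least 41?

6

Suppose k of them are at least 41. Those contribute at least 41 each and the other 12 − k at least 6 each.
So the total is at least 41k + 6(12 − k) = 72 + 35k. This must be ≤ 301, giving k ≤ 6.
k = 6 is achieved by 6 values at 41 and 6 at 6, total 282; add 19 to one value (staying below 41) to reach 301.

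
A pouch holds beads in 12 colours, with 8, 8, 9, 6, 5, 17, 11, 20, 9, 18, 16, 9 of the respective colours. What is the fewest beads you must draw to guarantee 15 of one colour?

122

In the worst case you take as many as possible of each colour without reaching 15: 8 + 8 + 9 + 6 + 5 + 14 + 11 + 14 + 9 + 14 + 14 + 9 = 121.
The next one must give 15 of some colour, so 121 + 1 = 122.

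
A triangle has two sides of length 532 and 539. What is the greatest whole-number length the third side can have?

The third side must be less than 532 + 539 = 1071.
The largest integer below 1071 is 1070.

1070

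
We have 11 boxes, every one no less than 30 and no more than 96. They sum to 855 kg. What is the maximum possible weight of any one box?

To make one box as large as possible, make the other 10 as small as possible.
The other 10 contribute at least 10 × 30 = 300, leaving at most 855 − 300 = 555.
But each box is capped at 96, so the maximum is 96.
Achievable: one at 96 and the other 10 totalling 759, which fits since 10 × 30 ≤ 759 ≤ 10 × 96.

96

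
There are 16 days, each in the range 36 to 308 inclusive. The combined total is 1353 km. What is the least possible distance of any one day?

36

Minimizing one value means maximizing the remaining 15.
The other 15 can take up 15 × 308 = 4620 ≥ 1353 − 36, so one day can sit at its floor of 36.
Achievable: one at 36 and the other 15 totalling 1317, which fits since 15 × 36 ≤ 1317 ≤ 15 × 308.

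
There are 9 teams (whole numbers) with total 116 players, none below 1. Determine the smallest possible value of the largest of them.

13

The 9 values sum to 116, so their maximum is at least ⌈116/9⌉ = 13.
Taking 1 copy of 12 and 8 copies of 13 gives exactly 116, so 13 is attained.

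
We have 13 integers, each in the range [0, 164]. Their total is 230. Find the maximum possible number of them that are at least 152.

1

If k of the values are ≥ 152, the total is ≥ 152k + 0(13 − k).
Setting 152k + 0(13 − k) ≤ 230 gives 152k ≤ 230, so k ≤ 1.
k = 1 is achieved by 1 value at 152 and 12 at 0, total 152; add 78 to one value (staying below 152) to reach 230.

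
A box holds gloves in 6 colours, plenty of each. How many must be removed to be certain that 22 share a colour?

In the worst case you draw 21 of each of the 6 colours: 6 × 21 = 126.
One more forces 22 of some colour, so 126 + 1 = 127.

127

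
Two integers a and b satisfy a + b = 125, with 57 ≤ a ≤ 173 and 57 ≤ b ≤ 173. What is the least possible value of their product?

3876

For a fixed sum, ab is smallest when a and b are as far apart as possible.
At the endpoint a = 57, b = 125 − 57 = 68, so ab = 57 × 68 = 3876.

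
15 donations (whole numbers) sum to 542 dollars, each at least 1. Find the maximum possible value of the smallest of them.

The 15 values sum to 542, so their minimum is at most ⌊542/15⌋ = 36.
Achievable: 13 of them at 36 and 2 at 37 total 542.

36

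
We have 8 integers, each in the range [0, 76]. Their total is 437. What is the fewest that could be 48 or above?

3

If only k of them are at least 48, the other 8 − k are at most 47, so the total is at most k·76 + (8 − k)·47.
This must reach 437, so k·76 + (8 − k)·47 ≥ 437, giving k ≥ 3.
Exactly 3 works: 3 values at 76 and 5 at 47 total 463; lower one of the high values by 26 (still ≥ 48) to hit 437.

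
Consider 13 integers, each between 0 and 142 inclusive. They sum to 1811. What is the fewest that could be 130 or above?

11

If only k of them are at least 130, the other 13 − k are at most 129, so the total is at most k·142 + (13 − k)·129.
This must reach 1811, so k·142 + (13 − k)·129 ≥ 1811, giving k ≥ 11.
Exactly 11 works: 11 values at 142 and 2 at 129 total 1820; lower one of the high values by 9 (still ≥ 130) to hit 1811.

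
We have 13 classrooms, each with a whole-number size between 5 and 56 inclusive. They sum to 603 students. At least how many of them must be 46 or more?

2

Each value short of 46 is at most 45, costing at least 56 − 45 = 11 against the maximum total of 728.
We can afford to lose at most 728 − 603 = 125, so at most ⌊125/11⌋ = 11 fall short, and at least 2 are ≥ 46.
Exactly 2 works: 2 values at 56 and 11 at 45 total 607; lower one of the high values by 4 (still ≥ 46) to hit 603.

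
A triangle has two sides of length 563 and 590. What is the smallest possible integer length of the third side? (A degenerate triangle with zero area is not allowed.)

The third side must exceed |563 − 590| = 27.
The smallest integer above 27 is 28.

28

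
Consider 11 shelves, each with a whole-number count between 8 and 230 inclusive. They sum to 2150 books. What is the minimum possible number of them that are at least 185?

Suppose at most 11 − j of them reach 185; then j values are ≤ 184 and the rest ≤ 230.
The total is then ≤ 184·j + 230·(11 − j) = 2530 − 46j. For this to be ≥ 2150 we need j ≤ 8, so at least 11 − 8 = 3 must reach 185.
Exactly 3 works: 3 values at 230 and 8 at 184 total 2162; lower one of the high values by 12 (still ≥ 185) to hit 2150.

3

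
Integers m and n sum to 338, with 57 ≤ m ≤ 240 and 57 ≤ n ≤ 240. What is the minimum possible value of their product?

23520

Since m + n is fixed, pushing one of them to its bound minimizes the product.
At the endpoint m = 98, n = 338 − 98 = 240, so mn = 98 × 240 = 23520.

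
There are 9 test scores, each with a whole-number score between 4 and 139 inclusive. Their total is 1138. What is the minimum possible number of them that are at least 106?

Suppose at most 9 − j of them reach 106; then j values are ≤ 105 and the rest ≤ 139.
The total is then ≤ 105·j + 139·(9 − j) = 1251 − 34j. For this to be ≥ 1138 we need j ≤ 3, so at least 9 − 3 = 6 must reach 106.
Exactly 6 works: 6 values at 139 and 3 at 105 total 1149; lower one of the high values by 11 (still ≥ 106) to hit 1138.

6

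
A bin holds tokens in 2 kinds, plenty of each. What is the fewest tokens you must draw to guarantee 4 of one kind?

7

In the worst case you draw 3 of each of the 2 kinds: 2 × 3 = 6.
One more forces 4 of some kind, so 6 + 1 = 7.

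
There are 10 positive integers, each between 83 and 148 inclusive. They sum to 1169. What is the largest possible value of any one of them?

148

To make one integer as large as possible, make the other 9 as small as possible.
The other 9 contribute at least 9 × 83 = 747, leaving at most 1169 − 747 = 422.
But each integer is capped at 148, so the maximum is 148.
Achievable: one at 148 and the other 9 totalling 1021, which fits since 9 × 83 ≤ 1021 ≤ 9 × 148.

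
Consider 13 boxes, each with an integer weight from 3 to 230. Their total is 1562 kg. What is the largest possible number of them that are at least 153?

If k of the values are ≥ 153, the total is ≥ 153k + 3(13 − k).
Setting 153k + 3(13 − k) ≤ 1562 gives 150k ≤ 1523, so k ≤ 10.
k = 10 is achieved by 10 values at 153 and 3 at 3, total 1539; add 23 to one value (staying below 153) to reach 1562.

10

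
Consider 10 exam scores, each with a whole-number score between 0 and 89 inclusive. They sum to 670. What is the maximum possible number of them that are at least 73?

9

Suppose k of them are at least 73. Those contribute at least 73 each and the other 10 − k at least 0 each.
So the total is at least 73k + 0(10 − k) = 0 + 73k. This must be ≤ 670, giving k ≤ 9.
k = 9 is achieved by 9 values at 73 and 1 at 0, total 657; add 13 to one value (staying below 73) to reach 670.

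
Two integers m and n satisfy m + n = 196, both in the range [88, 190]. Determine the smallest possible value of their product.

mn = m(196 − m) is concave in m, so over [88, 108] it is minimized at an endpoint.
The extreme feasible split is m = 88, n = 108, giving mn = 9504.

9504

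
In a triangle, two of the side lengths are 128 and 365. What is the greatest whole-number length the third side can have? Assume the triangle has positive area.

The third side must be less than 128 + 365 = 493.
The largest integer below 493 is 492.

492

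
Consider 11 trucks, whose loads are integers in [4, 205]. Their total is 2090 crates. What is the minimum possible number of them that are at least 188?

If only k of them are at least 188, the other 11 − k are at most 187, so the total is at most k·205 + (11 − k)·187.
This must reach 2090, so k·205 + (11 − k)·187 ≥ 2090, giving k ≥ 2.
Exactly 2 works: 2 values at 205 and 9 at 187 total 2093; lower one of the high values by 3 (still ≥ 188) to hit 2090.

2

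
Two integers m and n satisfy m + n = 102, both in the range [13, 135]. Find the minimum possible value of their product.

1157

For a fixed sum, mn is smallest when m and n are as far apart as possible.
At the endpoint m = 13, n = 102 − 13 = 89, so mn = 13 × 89 = 1157.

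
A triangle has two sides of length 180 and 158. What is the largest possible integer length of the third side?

The third side must be less than 180 + 158 = 338.
The largest integer below 338 is 337.

337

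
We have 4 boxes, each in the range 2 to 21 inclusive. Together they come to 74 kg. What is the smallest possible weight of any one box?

11

Minimizing one value means maximizing the remaining 3.
The other 3 contribute at most 3 × 21 = 63, leaving at least 74 − 63 = 11.
Since 11 ≥ 2, this is achievable: one at 11 and 3 at 21.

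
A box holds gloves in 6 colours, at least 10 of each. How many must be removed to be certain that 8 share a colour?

You could draw 7 of every colour without reaching 8 of any — 42 in all.
One more forces 8 of some colour, so 42 + 1 = 43.

43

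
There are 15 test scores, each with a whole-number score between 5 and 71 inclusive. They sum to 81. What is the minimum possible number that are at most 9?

If only k of them are at most 9, the other 15 − k are at least 10, so the total is at least (15 − k)·10 + k·5.
This is ≤ 81, so (15 − k)·10 + 5k ≤ 81, which gives k ≥ 14.
Exactly 14 works: 14 values at 5 and 1 at 10 total 80; raise one of the low values by 1 (still ≤ 9) to hit 81.

14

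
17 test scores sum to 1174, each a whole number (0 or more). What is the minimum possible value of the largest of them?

70

If every one of the 17 were at most 69, the total would be at most 17 × 69 = 1173 < 1174.
Taking 16 copies of 69 and 1 copy of 70 gives exactly 1174, so 70 is attained.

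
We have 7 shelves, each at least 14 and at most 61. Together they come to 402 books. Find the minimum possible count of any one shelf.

36

To make one shelf as small as possible, make the other 6 as large as possible.
The other 6 contribute at most 6 × 61 = 366, leaving at least 402 − 366 = 36.
Since 36 ≥ 14, this is achievable: one at 36 and 6 at 61.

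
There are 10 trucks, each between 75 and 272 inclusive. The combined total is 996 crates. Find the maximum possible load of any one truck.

272

Maximizing one value means minimizing the remaining 9.
The other 9 contribute at least 9 × 75 = 675, leaving at most 996 − 675 = 321.
But each truck is capped at 272, so the maximum is 272.
Achievable: one at 272 and the other 9 totalling 724, which fits since 9 × 75 ≤ 724 ≤ 9 × 272.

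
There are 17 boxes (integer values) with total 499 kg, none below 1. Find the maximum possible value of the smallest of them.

29

If every one of the 17 were at least 30, the total would be at least 17 × 30 = 510 > 499.
Taking 11 copies of 29 and 6 copies of 30 gives exactly 499, so 29 is attained.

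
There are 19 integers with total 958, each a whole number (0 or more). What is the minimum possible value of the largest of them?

51

Some value must be at least ⌈958/19⌉ = 51, since 19 × 50 = 950 < 958.
Achievable: 8 of them at 51 and 11 at 50 total 958.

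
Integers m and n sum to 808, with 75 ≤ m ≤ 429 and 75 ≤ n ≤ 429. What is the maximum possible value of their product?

163216

For a fixed sum, the product mn is largest when m and n are as close as possible.
Taking m = 404 and n = 404 (both in [75, 429]) gives mn = 163216.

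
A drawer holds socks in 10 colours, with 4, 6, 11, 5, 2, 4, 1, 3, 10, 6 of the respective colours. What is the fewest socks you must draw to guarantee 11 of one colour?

52

In the worst case you take as many as possible of each colour without reaching 11: 4 + 6 + 10 + 5 + 2 + 4 + 1 + 3 + 10 + 6 = 51.
The next one must give 11 of some colour, so 51 + 1 = 52.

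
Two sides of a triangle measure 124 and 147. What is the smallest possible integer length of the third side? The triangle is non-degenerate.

24

The third side must exceed |124 − 147| = 23.
The smallest integer above 23 is 24.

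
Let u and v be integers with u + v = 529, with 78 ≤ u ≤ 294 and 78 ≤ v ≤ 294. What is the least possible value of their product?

69090

uv = u(529 − u) is concave in u, so over [235, 294] it is minimized at an endpoint.
At the endpoint u = 235, v = 529 − 235 = 294, so uv = 235 × 294 = 69090.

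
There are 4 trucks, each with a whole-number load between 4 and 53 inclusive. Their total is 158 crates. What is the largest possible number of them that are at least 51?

3

With k values at 51 or above and the rest at least 4, the sum is at least 16 + 47k.
Since the sum is 158, we need 47k ≤ 142, i.e. k ≤ 3.
k = 3 is achieved by 3 values at 51 and 1 at 4, total 157; add 1 to one value (staying below 51) to reach 158.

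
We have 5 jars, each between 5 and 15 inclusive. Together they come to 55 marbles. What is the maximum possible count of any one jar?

Maximizing one value means minimizing the remaining 4.
The other 4 contribute at least 4 × 5 = 20, leaving at most 55 − 20 = 35.
But each jar is capped at 15, so the maximum is 15.
Achievable: one at 15 and the other 4 totalling 40, which fits since 4 × 5 ≤ 40 ≤ 4 × 15.

15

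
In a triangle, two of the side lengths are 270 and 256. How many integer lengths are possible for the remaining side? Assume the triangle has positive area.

The triangle inequality gives |270 − 256| < c < 270 + 256, i.e. 14 < c < 526.
So c can be any integer from 15 to 525: 511 values.

511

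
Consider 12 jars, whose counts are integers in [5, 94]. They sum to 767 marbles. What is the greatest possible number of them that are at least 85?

8

If k of the values are ≥ 85, the total is ≥ 85k + 5(12 − k).
Setting 85k + 5(12 − k) ≤ 767 gives 80k ≤ 707, so k ≤ 8.
k = 8 is achieved by 8 values at 85 and 4 at 5, total 700; add 67 to one value (staying below 85) to reach 767.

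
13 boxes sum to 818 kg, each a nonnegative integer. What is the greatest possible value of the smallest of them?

The average is 818/13 < 63, so some value is ≤ 62.
Taking 1 copy of 62 and 12 copies of 63 gives exactly 818, so 62 is attained.

62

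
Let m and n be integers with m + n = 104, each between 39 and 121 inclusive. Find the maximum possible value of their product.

2704

With m + n fixed, mn peaks when the two are closest together.
Taking m = 52 and n = 52 (both in [39, 121]) gives mn = 2704.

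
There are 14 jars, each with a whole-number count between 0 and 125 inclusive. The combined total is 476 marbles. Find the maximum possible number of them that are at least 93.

If k of the values are ≥ 93, the total is ≥ 93k + 0(14 − k).
Setting 93k + 0(14 − k) ≤ 476 gives 93k ≤ 476, so k ≤ 5.
k = 5 is achieved by 5 values at 93 and 9 at 0, total 465; add 11 to one value (staying below 93) to reach 476.

5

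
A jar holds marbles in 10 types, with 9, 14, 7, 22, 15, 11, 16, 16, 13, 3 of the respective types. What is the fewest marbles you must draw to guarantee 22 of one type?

In the worst case you take as many as possible of each type without reaching 22: 9 + 14 + 7 + 21 + 15 + 11 + 16 + 16 + 13 + 3 = 125.
The next one must give 22 of some type, so 125 + 1 = 126.

126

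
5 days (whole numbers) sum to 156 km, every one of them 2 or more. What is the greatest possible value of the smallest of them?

31

The average is 156/5 < 32, so some value is ≤ 31.
Taking 4 copies of 31 and 1 copy of 32 gives exactly 156, so 31 is attained.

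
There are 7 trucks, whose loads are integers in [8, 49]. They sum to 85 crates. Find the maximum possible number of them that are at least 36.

Suppose k of them are at least 36. Those contribute at least 36 each and the other 7 − k at least 8 each.
So the total is at least 36k + 8(7 − k) = 56 + 28k. This must be ≤ 85, giving k ≤ 1.
k = 1 is achieved by 1 value at 36 and 6 at 8, total 84; add 1 to one value (staying below 36) to reach 85.

1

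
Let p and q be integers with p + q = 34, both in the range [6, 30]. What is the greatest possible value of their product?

With p + q fixed, pq peaks when the two are closest together.
Taking p = 17 and q = 17 (both in [6, 30]) gives pq = 289.

289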